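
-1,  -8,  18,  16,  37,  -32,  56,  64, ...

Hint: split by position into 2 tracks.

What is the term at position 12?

Taking every 2nd term gives 2 separate tracks.
Track A: -1, 18, 37, 56 — linear: a_n = -20 + 19·n.
Track B: -8, 16, -32, 64 — geometric, ×-2 each step.
Position 12 → track B, term 6 = 256.

256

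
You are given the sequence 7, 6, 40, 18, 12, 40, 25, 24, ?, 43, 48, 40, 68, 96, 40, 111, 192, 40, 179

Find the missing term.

Split by position mod 3: positions 1, 4, 7, … form one track, and each other residue class forms its own.
Track A = 7, 18, 25, 43, 68, 111, 179: each term equals the sum of the previous two.
Track B = 6, 12, 24, 48, 96, 192: multiplying by 2 each time.
Track C = 40, 40, ?, 40, 40, 40: constant 40.
Track C's pattern makes the blank 40.

40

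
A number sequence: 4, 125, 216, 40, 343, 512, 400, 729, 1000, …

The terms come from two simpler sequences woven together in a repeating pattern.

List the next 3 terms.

4000, 1331, 1728

Positions follow the repeating pattern ABB; grouping by letter gives 2 tracks.
Stream A = 4, 40, 400: multiplying by 10 each time.
Stream B = 125, 216, 343, 512, 729, 1000: perfect cubes starting at 5³.
Position 10 falls in stream A as its term 4, giving 4000.
Position 11 falls in stream B as its term 7, giving 1331.
Term 12 comes from stream B (its 8th entry): 1728.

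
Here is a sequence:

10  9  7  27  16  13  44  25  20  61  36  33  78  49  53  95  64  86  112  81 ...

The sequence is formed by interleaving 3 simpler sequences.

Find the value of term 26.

Split by position mod 3: positions 1, 4, 7, … form one track, and each other residue class forms its own.
Track A is 10, 27, 44, 61, 78, 95, 112, which is adding 17 each time.
Track B is 9, 16, 25, 36, 49, 64, 81, which is perfect squares starting at 3².
Track C is 7, 13, 20, 33, 53, 86, which is each term equals the sum of the previous two.
Term 26 comes from track B (its 9th entry): 121.

121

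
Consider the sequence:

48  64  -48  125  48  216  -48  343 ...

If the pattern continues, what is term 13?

Split by position mod 2 into 2 tracks.
Stream A: 48, -48, 48, -48 (alternating ±48).
Stream B: 64, 125, 216, 343 (consecutive cubes n³ from n = 4).
The 13th slot belongs to stream A; its 7th term is 48.

48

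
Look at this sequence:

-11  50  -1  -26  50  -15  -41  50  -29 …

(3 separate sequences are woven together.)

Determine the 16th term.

-86

Taking every 3rd term gives 3 separate tracks.
Subsequence A is -11, -26, -41, which is subtracting 15 each time.
Subsequence B is 50, 50, 50, which is the constant sequence 50.
Subsequence C is -1, -15, -29, which is arithmetic, step −14.
Term 16 comes from subsequence A (its 6th entry): -86.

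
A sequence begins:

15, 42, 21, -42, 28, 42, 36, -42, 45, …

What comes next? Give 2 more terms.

Split by position mod 2 into 2 tracks.
Track A: 15, 21, 28, 36, 45 (the triangular numbers T_5, T_6, …).
Track B: 42, -42, 42, -42 (alternating ±42).
Position 10 → track B, term 5 = 42.
Position 11 falls in track A as its term 6, giving 55.

42, 55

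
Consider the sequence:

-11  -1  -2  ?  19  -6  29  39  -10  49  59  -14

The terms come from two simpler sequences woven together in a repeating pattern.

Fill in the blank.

The slot pattern repeats as AAB (period 3), so there are 2 interleaved tracks.
Stream A: -11, -1, ?, 19, 29, 39, 49, 59 (arithmetic, step +10).
Stream B: -2, -6, -10, -14 (linear: a_n = 2 − 4·n).
The gap is stream A's term 3; the rule gives 9.

9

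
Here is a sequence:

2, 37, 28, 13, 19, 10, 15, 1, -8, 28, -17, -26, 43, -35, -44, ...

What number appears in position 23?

-89

Reading positions in blocks of 3 reveals the pattern ABB — 2 tracks woven together.
Subsequence A = 2, 13, 15, 28, 43: Fibonacci-style (each term is the sum of the two before it).
Subsequence B = 37, 28, 19, 10, 1, -8, -17, -26, -35, -44: arithmetic, step −9.
Position 23 falls in subsequence B as its term 15, giving -89.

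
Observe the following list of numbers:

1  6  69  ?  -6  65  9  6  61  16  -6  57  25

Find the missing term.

4

Split by position mod 3 into 3 tracks.
Track A: 1, ?, 9, 16, 25. The squares 1², 2², 3², ….
Track B: 6, -6, 6, -6. The oscillation 6·(−1)^(n+1).
Track C: 69, 65, 61, 57. Arithmetic with common difference −4.
The gap is track A's term 2; the rule gives 4.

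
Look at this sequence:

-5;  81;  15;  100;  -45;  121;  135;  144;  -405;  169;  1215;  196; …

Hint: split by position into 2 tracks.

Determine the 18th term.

Positions 1, 3, 5, … form one subsequence and positions 2, 4, 6, … form another.
Track A: -5, 15, -45, 135, -405, 1215. A geometric progression (common ratio -3).
Track B: 81, 100, 121, 144, 169, 196. Perfect squares starting at 9².
Position 18 falls in track B as its term 9, giving 289.

289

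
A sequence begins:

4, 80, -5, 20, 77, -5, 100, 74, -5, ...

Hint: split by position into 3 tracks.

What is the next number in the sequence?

500

The terms cycle through 3 interleaved subsequences.
Subsequence A = 4, 20, 100: multiplying by 5 each time.
Subsequence B = 80, 77, 74: subtracting 3 each time.
Subsequence C = -5, -5, -5: always -5.
Position 10 falls in subsequence A as its term 4, giving 500.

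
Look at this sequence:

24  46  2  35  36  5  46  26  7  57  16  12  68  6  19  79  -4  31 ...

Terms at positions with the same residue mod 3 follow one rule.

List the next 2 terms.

Split by position mod 3 into 3 tracks.
Subsequence A: 24, 35, 46, 57, 68, 79 — arithmetic, step +11.
Subsequence B: 46, 36, 26, 16, 6, -4 — arithmetic with common difference −10.
Subsequence C: 2, 5, 7, 12, 19, 31 — each term equals the sum of the previous two.
Term 19 comes from subsequence A (its 7th entry): 90.
Term 20 comes from subsequence B (its 7th entry): -14.

90, -14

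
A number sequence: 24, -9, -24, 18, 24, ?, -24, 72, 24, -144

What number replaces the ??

-36

Positions 1, 3, 5, … form one subsequence and positions 2, 4, 6, … form another.
Stream A: 24, -24, 24, -24, 24 — alternating ±24.
Stream B: -9, 18, ?, 72, -144 — geometric, ×-2 each step.
So the missing entry in stream B is -36.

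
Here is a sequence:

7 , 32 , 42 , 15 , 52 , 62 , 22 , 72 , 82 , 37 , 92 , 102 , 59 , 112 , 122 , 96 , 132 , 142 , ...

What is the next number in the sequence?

155

Positions follow the repeating pattern ABB; grouping by letter gives 2 tracks.
Stream A: 7, 15, 22, 37, 59, 96. A Fibonacci-like recurrence a_n = a_{n-1} + a_{n-2}.
Stream B: 32, 42, 52, 62, 72, 82, 92, 102, 112, 122, 132, 142. Adding 10 each time.
Position 19 falls in stream A as its term 7, giving 155.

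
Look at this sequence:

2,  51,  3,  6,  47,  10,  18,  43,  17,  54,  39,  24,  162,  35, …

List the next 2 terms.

The terms cycle through 3 interleaved subsequences.
Stream A: 2, 6, 18, 54, 162. Geometric with ratio 3.
Stream B: 51, 47, 43, 39, 35. Linear: a_n = 55 − 4·n.
Stream C: 3, 10, 17, 24. Linear: a_n = -4 + 7·n.
Term 15 comes from stream C (its 5th entry): 31.
The 16th slot belongs to stream A; its 6th term is 486.

31, 486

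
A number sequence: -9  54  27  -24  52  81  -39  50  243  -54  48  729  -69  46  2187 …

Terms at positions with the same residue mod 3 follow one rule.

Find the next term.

Read the sequence 3 terms at a time; column i is its own pattern.
Subsequence A = -9, -24, -39, -54, -69: arithmetic, step −15.
Subsequence B = 54, 52, 50, 48, 46: subtracting 2 each time.
Subsequence C = 27, 81, 243, 729, 2187: powers 3^3, 3^4, 3^5, ….
Position 16 falls in subsequence A as its term 6, giving -84.

-84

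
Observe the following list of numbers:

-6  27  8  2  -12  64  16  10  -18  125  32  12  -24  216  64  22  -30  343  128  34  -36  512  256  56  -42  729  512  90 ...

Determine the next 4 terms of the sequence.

-48, 1000, 1024, 146

The terms cycle through 4 interleaved subsequences.
Track A is -6, -12, -18, -24, -30, -36, -42, which is arithmetic, step −6.
Track B is 27, 64, 125, 216, 343, 512, 729, which is consecutive cubes n³ from n = 3.
Track C is 8, 16, 32, 64, 128, 256, 512, which is geometric, ×2 each step.
Track D is 2, 10, 12, 22, 34, 56, 90, which is Fibonacci-style (each term is the sum of the two before it).
Term 29 comes from track A (its 8th entry): -48.
Position 30 → track B, term 8 = 1000.
Term 31 comes from track C (its 8th entry): 1024.
Position 32 falls in track D as its term 8, giving 146.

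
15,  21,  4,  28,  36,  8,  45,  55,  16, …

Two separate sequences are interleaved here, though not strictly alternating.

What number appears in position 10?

66

Reading positions in blocks of 3 reveals the pattern AAB — 2 tracks woven together.
Track A: 15, 21, 28, 36, 45, 55 (triangular numbers starting at T_5).
Track B: 4, 8, 16 (powers 2^2, 2^3, 2^4, …).
Term 10 comes from track A (its 7th entry): 66.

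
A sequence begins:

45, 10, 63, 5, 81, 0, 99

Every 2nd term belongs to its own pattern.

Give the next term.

The terms cycle through 2 interleaved subsequences.
Track A: 45, 63, 81, 99. Arithmetic with common difference +18.
Track B: 10, 5, 0. Arithmetic with common difference −5.
Position 8 falls in track B as its term 4, giving -5.

-5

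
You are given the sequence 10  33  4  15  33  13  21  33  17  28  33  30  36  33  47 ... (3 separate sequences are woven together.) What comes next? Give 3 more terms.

45, 33, 77

Split by position mod 3 into 3 tracks.
Stream A = 10, 15, 21, 28, 36: triangular numbers starting at T_4.
Stream B = 33, 33, 33, 33, 33: constant 33.
Stream C = 4, 13, 17, 30, 47: each term equals the sum of the previous two.
Position 16 falls in stream A as its term 6, giving 45.
The 17th slot belongs to stream B; its 6th term is 33.
The 18th slot belongs to stream C; its 6th term is 77.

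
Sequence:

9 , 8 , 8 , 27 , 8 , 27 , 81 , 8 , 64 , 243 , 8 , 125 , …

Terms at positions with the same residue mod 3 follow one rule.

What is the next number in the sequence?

729

The terms cycle through 3 interleaved subsequences.
Track A: 9, 27, 81, 243 (a geometric progression (common ratio 3)).
Track B: 8, 8, 8, 8 (constant 8).
Track C: 8, 27, 64, 125 (the cubes 2³, 3³, 4³, …).
Position 13 falls in track A as its term 5, giving 729.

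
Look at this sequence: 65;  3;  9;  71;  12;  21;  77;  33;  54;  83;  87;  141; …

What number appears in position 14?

228

The slot pattern repeats as ABB (period 3), so there are 2 interleaved tracks.
Stream A: 65, 71, 77, 83. Arithmetic, step +6.
Stream B: 3, 9, 12, 21, 33, 54, 87, 141. Each term equals the sum of the previous two.
Position 14 → stream B, term 9 = 228.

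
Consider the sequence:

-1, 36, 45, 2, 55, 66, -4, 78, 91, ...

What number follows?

Positions follow the repeating pattern ABB; grouping by letter gives 2 tracks.
Stream A: -1, 2, -4. A geometric progression (common ratio -2).
Stream B: 36, 45, 55, 66, 78, 91. Triangular numbers n(n+1)/2 for n = 8, 9, ….
Position 10 falls in stream A as its term 4, giving 8.

8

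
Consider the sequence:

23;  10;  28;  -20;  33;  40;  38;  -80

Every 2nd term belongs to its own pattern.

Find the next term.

Split by position mod 2 into 2 tracks.
Stream A = 23, 28, 33, 38: linear: a_n = 18 + 5·n.
Stream B = 10, -20, 40, -80: geometric, ×-2 each step.
Position 9 → stream A, term 5 = 43.

43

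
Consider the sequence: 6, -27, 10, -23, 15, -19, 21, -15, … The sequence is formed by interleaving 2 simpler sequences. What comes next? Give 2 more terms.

The terms cycle through 2 interleaved subsequences.
Subsequence A: 6, 10, 15, 21 (the triangular numbers T_3, T_4, …).
Subsequence B: -27, -23, -19, -15 (linear: a_n = -31 + 4·n).
Term 9 comes from subsequence A (its 5th entry): 28.
The 10th slot belongs to subsequence B; its 5th term is -11.

28, -11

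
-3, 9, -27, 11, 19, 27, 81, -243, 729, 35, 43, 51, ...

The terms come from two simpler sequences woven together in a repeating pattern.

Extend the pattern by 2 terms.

Reading positions in blocks of 6 reveals the pattern AAABBB — 2 tracks woven together.
Track A: -3, 9, -27, 81, -243, 729 — geometric, ×-3 each step.
Track B: 11, 19, 27, 35, 43, 51 — linear: a_n = 3 + 8·n.
The 13th slot belongs to track A; its 7th term is -2187.
Term 14 comes from track A (its 8th entry): 6561.

-2187, 6561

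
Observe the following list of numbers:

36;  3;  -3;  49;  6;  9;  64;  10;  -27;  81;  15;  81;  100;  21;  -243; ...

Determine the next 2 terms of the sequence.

121, 28

Split by position mod 3: positions 1, 4, 7, … form one track, and each other residue class forms its own.
Track A is 36, 49, 64, 81, 100, which is perfect squares starting at 6².
Track B is 3, 6, 10, 15, 21, which is triangular numbers starting at T_2.
Track C is -3, 9, -27, 81, -243, which is multiplying by -3 each time.
Position 16 falls in track A as its term 6, giving 121.
Term 17 comes from track B (its 6th entry): 28.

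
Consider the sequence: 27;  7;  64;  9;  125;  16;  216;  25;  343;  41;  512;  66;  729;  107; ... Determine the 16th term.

173

Odd-indexed and even-indexed terms follow separate rules.
Track A: 27, 64, 125, 216, 343, 512, 729 (perfect cubes starting at 3³).
Track B: 7, 9, 16, 25, 41, 66, 107 (Fibonacci-style (each term is the sum of the two before it)).
Position 16 falls in track B as its term 8, giving 173.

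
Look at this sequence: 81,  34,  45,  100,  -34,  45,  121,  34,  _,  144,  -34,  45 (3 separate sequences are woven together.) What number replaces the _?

Taking every 3rd term gives 3 separate tracks.
Track A = 81, 100, 121, 144: the squares 9², 10², 11², ….
Track B = 34, -34, 34, -34: the oscillation 34·(−1)^(n+1).
Track C = 45, 45, ?, 45: the constant sequence 45.
The gap is track C's term 3; the rule gives 45.

45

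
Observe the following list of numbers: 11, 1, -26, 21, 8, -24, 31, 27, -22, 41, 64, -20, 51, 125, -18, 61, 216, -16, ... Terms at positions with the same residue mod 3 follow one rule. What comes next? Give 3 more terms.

71, 343, -14

Read the sequence 3 terms at a time; column i is its own pattern.
Stream A: 11, 21, 31, 41, 51, 61 (adding 10 each time).
Stream B: 1, 8, 27, 64, 125, 216 (perfect cubes starting at 1³).
Stream C: -26, -24, -22, -20, -18, -16 (adding 2 each time).
Position 19 falls in stream A as its term 7, giving 71.
Position 20 falls in stream B as its term 7, giving 343.
Position 21 falls in stream C as its term 7, giving -14.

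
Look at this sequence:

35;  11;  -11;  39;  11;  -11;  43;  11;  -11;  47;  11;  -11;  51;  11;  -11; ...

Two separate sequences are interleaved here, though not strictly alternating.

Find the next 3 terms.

Positions follow the repeating pattern ABB; grouping by letter gives 2 tracks.
Track A is 35, 39, 43, 47, 51, which is arithmetic with common difference +4.
Track B is 11, -11, 11, -11, 11, -11, 11, -11, 11, -11, which is oscillating between 11 and -11.
Position 16 → track A, term 6 = 55.
Position 17 falls in track B as its term 11, giving 11.
Position 18 → track B, term 12 = -11.

55, 11, -11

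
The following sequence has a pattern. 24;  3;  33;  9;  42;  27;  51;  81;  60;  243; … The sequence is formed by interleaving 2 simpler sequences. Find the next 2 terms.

Positions 1, 3, 5, … form one subsequence and positions 2, 4, 6, … form another.
Stream A: 24, 33, 42, 51, 60. Linear: a_n = 15 + 9·n.
Stream B: 3, 9, 27, 81, 243. Powers 3^1, 3^2, 3^3, ….
Position 11 → stream A, term 6 = 69.
Position 12 falls in stream B as its term 6, giving 729.

69, 729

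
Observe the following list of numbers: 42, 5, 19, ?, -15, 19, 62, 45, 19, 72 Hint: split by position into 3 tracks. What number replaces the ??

52

Read the sequence 3 terms at a time; column i is its own pattern.
Stream A: 42, ?, 62, 72. Adding 10 each time.
Stream B: 5, -15, 45. Geometric, ×-3 each step.
Stream C: 19, 19, 19. The constant sequence 19.
The gap is stream A's term 2; the rule gives 52.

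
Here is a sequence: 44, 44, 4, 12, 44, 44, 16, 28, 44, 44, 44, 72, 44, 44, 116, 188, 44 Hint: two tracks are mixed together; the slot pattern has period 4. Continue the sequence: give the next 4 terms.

Reading positions in blocks of 4 reveals the pattern AABB — 2 tracks woven together.
Stream A: 44, 44, 44, 44, 44, 44, 44, 44, 44. Constant 44.
Stream B: 4, 12, 16, 28, 44, 72, 116, 188. Fibonacci-style (each term is the sum of the two before it).
The 18th slot belongs to stream A; its 10th term is 44.
The 19th slot belongs to stream B; its 9th term is 304.
Term 20 comes from stream B (its 10th entry): 492.
Position 21 falls in stream A as its term 11, giving 44.

44, 304, 492, 44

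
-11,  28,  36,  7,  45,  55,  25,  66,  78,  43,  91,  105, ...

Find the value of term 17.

Reading positions in blocks of 3 reveals the pattern ABB — 2 tracks woven together.
Stream A: -11, 7, 25, 43 (linear: a_n = -29 + 18·n).
Stream B: 28, 36, 45, 55, 66, 78, 91, 105 (the triangular numbers T_7, T_8, …).
Position 17 falls in stream B as its term 11, giving 153.

153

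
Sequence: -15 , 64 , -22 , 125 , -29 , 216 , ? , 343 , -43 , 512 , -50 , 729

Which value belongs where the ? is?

Taking every 2nd term gives 2 separate tracks.
Subsequence A: -15, -22, -29, ?, -43, -50. Arithmetic with common difference −7.
Subsequence B: 64, 125, 216, 343, 512, 729. The cubes 4³, 5³, 6³, ….
So the missing entry in subsequence A is -36.

-36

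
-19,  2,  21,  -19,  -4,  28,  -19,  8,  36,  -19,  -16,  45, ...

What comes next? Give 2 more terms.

-19, 32

Taking every 3rd term gives 3 separate tracks.
Track A: -19, -19, -19, -19 — constant -19.
Track B: 2, -4, 8, -16 — geometric with ratio -2.
Track C: 21, 28, 36, 45 — triangular numbers starting at T_6.
Position 13 falls in track A as its term 5, giving -19.
Term 14 comes from track B (its 5th entry): 32.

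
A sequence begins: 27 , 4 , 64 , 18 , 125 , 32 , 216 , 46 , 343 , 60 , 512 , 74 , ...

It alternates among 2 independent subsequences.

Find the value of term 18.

116

The terms cycle through 2 interleaved subsequences.
Track A: 27, 64, 125, 216, 343, 512. Consecutive cubes n³ from n = 3.
Track B: 4, 18, 32, 46, 60, 74. Linear: a_n = -10 + 14·n.
The 18th slot belongs to track B; its 9th term is 116.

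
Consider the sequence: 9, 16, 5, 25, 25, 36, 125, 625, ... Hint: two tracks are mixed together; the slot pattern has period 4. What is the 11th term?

3125

The slot pattern repeats as AABB (period 4), so there are 2 interleaved tracks.
Track A: 9, 16, 25, 36 (the squares 3², 4², 5², …).
Track B: 5, 25, 125, 625 (powers 5^1, 5^2, 5^3, …).
The 11th slot belongs to track B; its 5th term is 3125.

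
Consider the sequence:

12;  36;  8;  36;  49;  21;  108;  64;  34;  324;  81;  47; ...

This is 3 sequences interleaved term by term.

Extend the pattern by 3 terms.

972, 100, 60

Split by position mod 3: positions 1, 4, 7, … form one track, and each other residue class forms its own.
Track A: 12, 36, 108, 324 — geometric with ratio 3.
Track B: 36, 49, 64, 81 — perfect squares starting at 6².
Track C: 8, 21, 34, 47 — linear: a_n = -5 + 13·n.
Term 13 comes from track A (its 5th entry): 972.
Term 14 comes from track B (its 5th entry): 100.
Term 15 comes from track C (its 5th entry): 60.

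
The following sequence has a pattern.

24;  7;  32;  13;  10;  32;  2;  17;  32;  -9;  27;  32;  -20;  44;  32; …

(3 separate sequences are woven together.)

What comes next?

-31

Split by position mod 3 into 3 tracks.
Subsequence A: 24, 13, 2, -9, -20 (linear: a_n = 35 − 11·n).
Subsequence B: 7, 10, 17, 27, 44 (a Fibonacci-like recurrence a_n = a_{n-1} + a_{n-2}).
Subsequence C: 32, 32, 32, 32, 32 (the constant sequence 32).
Position 16 falls in subsequence A as its term 6, giving -31.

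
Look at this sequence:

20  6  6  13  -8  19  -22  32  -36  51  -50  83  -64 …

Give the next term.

The terms cycle through 2 interleaved subsequences.
Stream A = 20, 6, -8, -22, -36, -50, -64: subtracting 14 each time.
Stream B = 6, 13, 19, 32, 51, 83: Fibonacci-style (each term is the sum of the two before it).
The 14th slot belongs to stream B; its 7th term is 134.

134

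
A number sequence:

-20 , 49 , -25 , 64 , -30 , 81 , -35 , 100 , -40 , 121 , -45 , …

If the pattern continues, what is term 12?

144

Positions 1, 3, 5, … form one subsequence and positions 2, 4, 6, … form another.
Stream A: -20, -25, -30, -35, -40, -45 (arithmetic, step −5).
Stream B: 49, 64, 81, 100, 121 (perfect squares starting at 7²).
The 12th slot belongs to stream B; its 6th term is 144.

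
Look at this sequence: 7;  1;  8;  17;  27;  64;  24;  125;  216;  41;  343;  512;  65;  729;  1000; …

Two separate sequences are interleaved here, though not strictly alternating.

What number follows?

Positions follow the repeating pattern ABB; grouping by letter gives 2 tracks.
Track A is 7, 17, 24, 41, 65, which is Fibonacci-style (each term is the sum of the two before it).
Track B is 1, 8, 27, 64, 125, 216, 343, 512, 729, 1000, which is perfect cubes starting at 1³.
Term 16 comes from track A (its 6th entry): 106.

106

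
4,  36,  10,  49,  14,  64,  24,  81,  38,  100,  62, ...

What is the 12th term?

121

Odd-indexed and even-indexed terms follow separate rules.
Track A is 4, 10, 14, 24, 38, 62, which is each term equals the sum of the previous two.
Track B is 36, 49, 64, 81, 100, which is consecutive squares n² from n = 6.
Position 12 falls in track B as its term 6, giving 121.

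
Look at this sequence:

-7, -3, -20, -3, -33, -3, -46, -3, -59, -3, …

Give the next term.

Odd-indexed and even-indexed terms follow separate rules.
Stream A: -7, -20, -33, -46, -59 — arithmetic with common difference −13.
Stream B: -3, -3, -3, -3, -3 — constant -3.
Position 11 → stream A, term 6 = -72.

-72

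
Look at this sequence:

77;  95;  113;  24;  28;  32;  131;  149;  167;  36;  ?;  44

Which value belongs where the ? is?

40

Positions follow the repeating pattern AAABBB; grouping by letter gives 2 tracks.
Subsequence A: 77, 95, 113, 131, 149, 167 (linear: a_n = 59 + 18·n).
Subsequence B: 24, 28, 32, 36, ?, 44 (arithmetic, step +4).
The gap is subsequence B's term 5; the rule gives 40.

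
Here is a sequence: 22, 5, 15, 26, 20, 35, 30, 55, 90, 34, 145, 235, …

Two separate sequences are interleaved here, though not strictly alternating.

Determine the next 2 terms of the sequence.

Positions follow the repeating pattern ABB; grouping by letter gives 2 tracks.
Subsequence A: 22, 26, 30, 34. Arithmetic with common difference +4.
Subsequence B: 5, 15, 20, 35, 55, 90, 145, 235. A Fibonacci-like recurrence a_n = a_{n-1} + a_{n-2}.
The 13th slot belongs to subsequence A; its 5th term is 38.
Position 14 falls in subsequence B as its term 9, giving 380.

38, 380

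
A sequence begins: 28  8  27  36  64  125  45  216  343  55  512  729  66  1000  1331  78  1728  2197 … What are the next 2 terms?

91, 2744

Positions follow the repeating pattern ABB; grouping by letter gives 2 tracks.
Stream A: 28, 36, 45, 55, 66, 78 (triangular numbers starting at T_7).
Stream B: 8, 27, 64, 125, 216, 343, 512, 729, 1000, 1331, 1728, 2197 (consecutive cubes n³ from n = 2).
Term 19 comes from stream A (its 7th entry): 91.
Position 20 falls in stream B as its term 13, giving 2744.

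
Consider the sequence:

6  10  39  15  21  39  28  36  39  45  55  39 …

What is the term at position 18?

39

Reading positions in blocks of 3 reveals the pattern AAB — 2 tracks woven together.
Track A: 6, 10, 15, 21, 28, 36, 45, 55. Triangular numbers n(n+1)/2 for n = 3, 4, ….
Track B: 39, 39, 39, 39. The constant sequence 39.
The 18th slot belongs to track B; its 6th term is 39.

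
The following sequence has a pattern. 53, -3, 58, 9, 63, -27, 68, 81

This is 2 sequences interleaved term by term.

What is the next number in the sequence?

The terms cycle through 2 interleaved subsequences.
Stream A: 53, 58, 63, 68 (linear: a_n = 48 + 5·n).
Stream B: -3, 9, -27, 81 (geometric with ratio -3).
The 9th slot belongs to stream A; its 5th term is 73.

73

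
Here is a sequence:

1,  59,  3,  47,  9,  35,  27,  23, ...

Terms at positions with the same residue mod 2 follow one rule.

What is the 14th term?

Split by position mod 2 into 2 tracks.
Subsequence A: 1, 3, 9, 27. Powers 3^0, 3^1, 3^2, ….
Subsequence B: 59, 47, 35, 23. Subtracting 12 each time.
The 14th slot belongs to subsequence B; its 7th term is -13.

-13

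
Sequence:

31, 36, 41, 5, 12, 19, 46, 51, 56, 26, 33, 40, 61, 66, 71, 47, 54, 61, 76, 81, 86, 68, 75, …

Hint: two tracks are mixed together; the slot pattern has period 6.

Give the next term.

82

The slot pattern repeats as AAABBB (period 6), so there are 2 interleaved tracks.
Subsequence A: 31, 36, 41, 46, 51, 56, 61, 66, 71, 76, 81, 86. Adding 5 each time.
Subsequence B: 5, 12, 19, 26, 33, 40, 47, 54, 61, 68, 75. Linear: a_n = -2 + 7·n.
The 24th slot belongs to subsequence B; its 12th term is 82.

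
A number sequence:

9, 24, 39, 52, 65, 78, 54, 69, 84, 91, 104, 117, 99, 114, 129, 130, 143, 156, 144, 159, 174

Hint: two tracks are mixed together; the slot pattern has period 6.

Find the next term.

Positions follow the repeating pattern AAABBB; grouping by letter gives 2 tracks.
Track A is 9, 24, 39, 54, 69, 84, 99, 114, 129, 144, 159, 174, which is adding 15 each time.
Track B is 52, 65, 78, 91, 104, 117, 130, 143, 156, which is arithmetic with common difference +13.
Position 22 → track B, term 10 = 169.

169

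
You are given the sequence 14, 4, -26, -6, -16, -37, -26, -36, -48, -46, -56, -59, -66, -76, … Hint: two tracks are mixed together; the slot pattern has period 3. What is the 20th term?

-116

The slot pattern repeats as AAB (period 3), so there are 2 interleaved tracks.
Stream A: 14, 4, -6, -16, -26, -36, -46, -56, -66, -76 (subtracting 10 each time).
Stream B: -26, -37, -48, -59 (arithmetic with common difference −11).
The 20th slot belongs to stream A; its 14th term is -116.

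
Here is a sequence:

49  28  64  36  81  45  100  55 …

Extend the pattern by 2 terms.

121, 66

Positions 1, 3, 5, … form one subsequence and positions 2, 4, 6, … form another.
Track A: 49, 64, 81, 100 — the squares 7², 8², 9², ….
Track B: 28, 36, 45, 55 — triangular numbers n(n+1)/2 for n = 7, 8, ….
Position 9 falls in track A as its term 5, giving 121.
Position 10 → track B, term 5 = 66.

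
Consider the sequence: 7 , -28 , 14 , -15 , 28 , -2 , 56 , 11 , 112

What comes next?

The terms cycle through 2 interleaved subsequences.
Track A: 7, 14, 28, 56, 112 — multiplying by 2 each time.
Track B: -28, -15, -2, 11 — adding 13 each time.
Position 10 → track B, term 5 = 24.

24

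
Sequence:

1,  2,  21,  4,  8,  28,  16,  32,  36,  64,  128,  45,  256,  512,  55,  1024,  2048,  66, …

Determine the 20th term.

8192

Reading positions in blocks of 3 reveals the pattern AAB — 2 tracks woven together.
Track A: 1, 2, 4, 8, 16, 32, 64, 128, 256, 512, 1024, 2048. Powers 2^0, 2^1, 2^2, ….
Track B: 21, 28, 36, 45, 55, 66. Triangular numbers starting at T_6.
Position 20 falls in track A as its term 14, giving 8192.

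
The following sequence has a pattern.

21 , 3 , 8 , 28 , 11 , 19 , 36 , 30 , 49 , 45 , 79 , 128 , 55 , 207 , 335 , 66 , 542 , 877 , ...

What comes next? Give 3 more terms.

Positions follow the repeating pattern ABB; grouping by letter gives 2 tracks.
Track A: 21, 28, 36, 45, 55, 66 — the triangular numbers T_6, T_7, ….
Track B: 3, 8, 11, 19, 30, 49, 79, 128, 207, 335, 542, 877 — a Fibonacci-like recurrence a_n = a_{n-1} + a_{n-2}.
The 19th slot belongs to track A; its 7th term is 78.
Term 20 comes from track B (its 13th entry): 1419.
Position 21 falls in track B as its term 14, giving 2296.

78, 1419, 2296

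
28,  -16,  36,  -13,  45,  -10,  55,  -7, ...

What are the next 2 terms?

66, -4

Positions 1, 3, 5, … form one subsequence and positions 2, 4, 6, … form another.
Stream A: 28, 36, 45, 55 — triangular numbers starting at T_7.
Stream B: -16, -13, -10, -7 — arithmetic, step +3.
Position 9 → stream A, term 5 = 66.
Position 10 → stream B, term 5 = -4.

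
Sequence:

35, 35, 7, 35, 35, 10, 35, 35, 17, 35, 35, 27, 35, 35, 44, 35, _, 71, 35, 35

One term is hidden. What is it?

35

The slot pattern repeats as AAB (period 3), so there are 2 interleaved tracks.
Stream A: 35, 35, 35, 35, 35, 35, 35, 35, 35, 35, 35, ?, 35, 35. Always 35.
Stream B: 7, 10, 17, 27, 44, 71. A Fibonacci-like recurrence a_n = a_{n-1} + a_{n-2}.
Filling stream A at index 12 by its rule yields 35.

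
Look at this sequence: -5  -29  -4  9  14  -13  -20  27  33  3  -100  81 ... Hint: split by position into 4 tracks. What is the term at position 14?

Read the sequence 4 terms at a time; column i is its own pattern.
Subsequence A = -5, 14, 33: adding 19 each time.
Subsequence B = -29, -13, 3: adding 16 each time.
Subsequence C = -4, -20, -100: multiplying by 5 each time.
Subsequence D = 9, 27, 81: powers 3^2, 3^3, 3^4, ….
Position 14 falls in subsequence B as its term 4, giving 19.

19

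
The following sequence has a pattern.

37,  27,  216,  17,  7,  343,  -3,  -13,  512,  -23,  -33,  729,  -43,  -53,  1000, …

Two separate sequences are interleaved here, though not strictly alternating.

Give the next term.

Reading positions in blocks of 3 reveals the pattern AAB — 2 tracks woven together.
Stream A is 37, 27, 17, 7, -3, -13, -23, -33, -43, -53, which is arithmetic with common difference −10.
Stream B is 216, 343, 512, 729, 1000, which is consecutive cubes n³ from n = 6.
The 16th slot belongs to stream A; its 11th term is -63.

-63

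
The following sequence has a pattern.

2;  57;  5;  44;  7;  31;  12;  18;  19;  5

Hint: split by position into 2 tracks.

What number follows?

31

The terms cycle through 2 interleaved subsequences.
Track A is 2, 5, 7, 12, 19, which is a Fibonacci-like recurrence a_n = a_{n-1} + a_{n-2}.
Track B is 57, 44, 31, 18, 5, which is linear: a_n = 70 − 13·n.
The 11th slot belongs to track A; its 6th term is 31.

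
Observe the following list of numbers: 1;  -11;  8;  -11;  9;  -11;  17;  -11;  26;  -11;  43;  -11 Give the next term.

69

Odd-indexed and even-indexed terms follow separate rules.
Track A: 1, 8, 9, 17, 26, 43 (Fibonacci-style (each term is the sum of the two before it)).
Track B: -11, -11, -11, -11, -11, -11 (the constant sequence -11).
Term 13 comes from track A (its 7th entry): 69.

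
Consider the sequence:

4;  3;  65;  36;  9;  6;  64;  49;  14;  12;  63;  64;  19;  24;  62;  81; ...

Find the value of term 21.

Taking every 4th term gives 4 separate tracks.
Stream A: 4, 9, 14, 19 (adding 5 each time).
Stream B: 3, 6, 12, 24 (geometric, ×2 each step).
Stream C: 65, 64, 63, 62 (subtracting 1 each time).
Stream D: 36, 49, 64, 81 (the squares 6², 7², 8², …).
Term 21 comes from stream A (its 6th entry): 29.

29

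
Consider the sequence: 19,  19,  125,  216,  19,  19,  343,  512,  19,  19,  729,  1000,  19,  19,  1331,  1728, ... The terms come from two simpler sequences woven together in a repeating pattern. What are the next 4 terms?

19, 19, 2197, 2744

Positions follow the repeating pattern AABB; grouping by letter gives 2 tracks.
Stream A: 19, 19, 19, 19, 19, 19, 19, 19. The constant sequence 19.
Stream B: 125, 216, 343, 512, 729, 1000, 1331, 1728. The cubes 5³, 6³, 7³, ….
Position 17 falls in stream A as its term 9, giving 19.
The 18th slot belongs to stream A; its 10th term is 19.
Position 19 falls in stream B as its term 9, giving 2197.
Term 20 comes from stream B (its 10th entry): 2744.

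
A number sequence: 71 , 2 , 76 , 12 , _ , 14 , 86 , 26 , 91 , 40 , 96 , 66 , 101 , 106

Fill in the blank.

81

Odd-indexed and even-indexed terms follow separate rules.
Subsequence A = 71, 76, ?, 86, 91, 96, 101: arithmetic with common difference +5.
Subsequence B = 2, 12, 14, 26, 40, 66, 106: each term equals the sum of the previous two.
Filling subsequence A at index 3 by its rule yields 81.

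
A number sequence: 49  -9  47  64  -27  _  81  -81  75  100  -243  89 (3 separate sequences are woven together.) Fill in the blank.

61

Taking every 3rd term gives 3 separate tracks.
Stream A: 49, 64, 81, 100 — perfect squares starting at 7².
Stream B: -9, -27, -81, -243 — geometric, ×3 each step.
Stream C: 47, ?, 75, 89 — arithmetic, step +14.
Stream C's pattern makes the blank 61.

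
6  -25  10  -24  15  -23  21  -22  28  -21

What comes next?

The terms cycle through 2 interleaved subsequences.
Subsequence A is 6, 10, 15, 21, 28, which is triangular numbers n(n+1)/2 for n = 3, 4, ….
Subsequence B is -25, -24, -23, -22, -21, which is arithmetic with common difference +1.
Term 11 comes from subsequence A (its 6th entry): 36.

36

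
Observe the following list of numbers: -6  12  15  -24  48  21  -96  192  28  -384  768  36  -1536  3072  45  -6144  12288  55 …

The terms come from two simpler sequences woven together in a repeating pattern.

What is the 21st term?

Reading positions in blocks of 3 reveals the pattern AAB — 2 tracks woven together.
Subsequence A: -6, 12, -24, 48, -96, 192, -384, 768, -1536, 3072, -6144, 12288 (multiplying by -2 each time).
Subsequence B: 15, 21, 28, 36, 45, 55 (the triangular numbers T_5, T_6, …).
The 21st slot belongs to subsequence B; its 7th term is 66.

66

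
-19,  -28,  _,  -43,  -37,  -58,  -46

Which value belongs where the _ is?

-28

The terms cycle through 2 interleaved subsequences.
Track A: -19, ?, -37, -46. Linear: a_n = -10 − 9·n.
Track B: -28, -43, -58. Linear: a_n = -13 − 15·n.
Filling track A at index 2 by its rule yields -28.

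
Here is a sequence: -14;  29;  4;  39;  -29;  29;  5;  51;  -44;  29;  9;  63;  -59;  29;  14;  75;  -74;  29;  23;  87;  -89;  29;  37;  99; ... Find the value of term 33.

-134

Split by position mod 4: positions 1, 5, 9, … form one track, and each other residue class forms its own.
Subsequence A: -14, -29, -44, -59, -74, -89 — linear: a_n = 1 − 15·n.
Subsequence B: 29, 29, 29, 29, 29, 29 — always 29.
Subsequence C: 4, 5, 9, 14, 23, 37 — a Fibonacci-like recurrence a_n = a_{n-1} + a_{n-2}.
Subsequence D: 39, 51, 63, 75, 87, 99 — linear: a_n = 27 + 12·n.
The 33rd slot belongs to subsequence A; its 9th term is -134.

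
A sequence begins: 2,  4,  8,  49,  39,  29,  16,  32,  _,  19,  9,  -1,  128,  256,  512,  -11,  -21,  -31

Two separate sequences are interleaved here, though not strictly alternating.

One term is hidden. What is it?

Reading positions in blocks of 6 reveals the pattern AAABBB — 2 tracks woven together.
Subsequence A: 2, 4, 8, 16, 32, ?, 128, 256, 512 (powers of 2).
Subsequence B: 49, 39, 29, 19, 9, -1, -11, -21, -31 (subtracting 10 each time).
Filling subsequence A at index 6 by its rule yields 64.

64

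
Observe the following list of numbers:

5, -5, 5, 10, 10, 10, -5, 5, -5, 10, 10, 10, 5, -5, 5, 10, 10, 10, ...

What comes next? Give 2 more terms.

-5, 5

Reading positions in blocks of 6 reveals the pattern AAABBB — 2 tracks woven together.
Track A: 5, -5, 5, -5, 5, -5, 5, -5, 5 — the oscillation 5·(−1)^(n+1).
Track B: 10, 10, 10, 10, 10, 10, 10, 10, 10 — constant 10.
The 19th slot belongs to track A; its 10th term is -5.
Position 20 → track A, term 11 = 5.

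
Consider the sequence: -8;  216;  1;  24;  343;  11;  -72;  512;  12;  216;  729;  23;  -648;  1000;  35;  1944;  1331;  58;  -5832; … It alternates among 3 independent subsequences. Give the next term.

1728

Split by position mod 3: positions 1, 4, 7, … form one track, and each other residue class forms its own.
Track A: -8, 24, -72, 216, -648, 1944, -5832 (geometric with ratio -3).
Track B: 216, 343, 512, 729, 1000, 1331 (consecutive cubes n³ from n = 6).
Track C: 1, 11, 12, 23, 35, 58 (a Fibonacci-like recurrence a_n = a_{n-1} + a_{n-2}).
Term 20 comes from track B (its 7th entry): 1728.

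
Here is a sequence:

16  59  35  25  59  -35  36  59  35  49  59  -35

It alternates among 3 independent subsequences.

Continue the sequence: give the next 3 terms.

64, 59, 35

Split by position mod 3: positions 1, 4, 7, … form one track, and each other residue class forms its own.
Stream A: 16, 25, 36, 49 — perfect squares starting at 4².
Stream B: 59, 59, 59, 59 — the constant sequence 59.
Stream C: 35, -35, 35, -35 — oscillating between 35 and -35.
Position 13 → stream A, term 5 = 64.
The 14th slot belongs to stream B; its 5th term is 59.
Term 15 comes from stream C (its 5th entry): 35.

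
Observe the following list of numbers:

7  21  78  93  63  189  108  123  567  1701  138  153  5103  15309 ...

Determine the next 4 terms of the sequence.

Reading positions in blocks of 4 reveals the pattern AABB — 2 tracks woven together.
Track A: 7, 21, 63, 189, 567, 1701, 5103, 15309. A geometric progression (common ratio 3).
Track B: 78, 93, 108, 123, 138, 153. Arithmetic, step +15.
Position 15 → track B, term 7 = 168.
The 16th slot belongs to track B; its 8th term is 183.
Position 17 falls in track A as its term 9, giving 45927.
Position 18 falls in track A as its term 10, giving 137781.

168, 183, 45927, 137781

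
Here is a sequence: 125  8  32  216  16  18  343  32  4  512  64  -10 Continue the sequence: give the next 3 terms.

Taking every 3rd term gives 3 separate tracks.
Track A: 125, 216, 343, 512 (the cubes 5³, 6³, 7³, …).
Track B: 8, 16, 32, 64 (powers 2^3, 2^4, 2^5, …).
Track C: 32, 18, 4, -10 (arithmetic with common difference −14).
The 13th slot belongs to track A; its 5th term is 729.
Term 14 comes from track B (its 5th entry): 128.
Term 15 comes from track C (its 5th entry): -24.

729, 128, -24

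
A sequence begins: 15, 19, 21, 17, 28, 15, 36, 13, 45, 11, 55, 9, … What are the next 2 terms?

Odd-indexed and even-indexed terms follow separate rules.
Track A is 15, 21, 28, 36, 45, 55, which is triangular numbers starting at T_5.
Track B is 19, 17, 15, 13, 11, 9, which is arithmetic, step −2.
Position 13 falls in track A as its term 7, giving 66.
Term 14 comes from track B (its 7th entry): 7.

66, 7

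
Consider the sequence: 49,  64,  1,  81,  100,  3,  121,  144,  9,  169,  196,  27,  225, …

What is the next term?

Positions follow the repeating pattern AAB; grouping by letter gives 2 tracks.
Track A = 49, 64, 81, 100, 121, 144, 169, 196, 225: perfect squares starting at 7².
Track B = 1, 3, 9, 27: geometric, ×3 each step.
Position 14 → track A, term 10 = 256.

256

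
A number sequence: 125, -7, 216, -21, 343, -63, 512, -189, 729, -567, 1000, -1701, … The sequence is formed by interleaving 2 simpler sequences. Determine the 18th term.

-45927

Positions 1, 3, 5, … form one subsequence and positions 2, 4, 6, … form another.
Subsequence A = 125, 216, 343, 512, 729, 1000: the cubes 5³, 6³, 7³, ….
Subsequence B = -7, -21, -63, -189, -567, -1701: geometric with ratio 3.
Position 18 falls in subsequence B as its term 9, giving -45927.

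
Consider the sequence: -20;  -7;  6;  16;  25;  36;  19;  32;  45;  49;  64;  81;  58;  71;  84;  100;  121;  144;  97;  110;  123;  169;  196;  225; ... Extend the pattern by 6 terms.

136, 149, 162, 256, 289, 324

Positions follow the repeating pattern AAABBB; grouping by letter gives 2 tracks.
Track A: -20, -7, 6, 19, 32, 45, 58, 71, 84, 97, 110, 123 — arithmetic with common difference +13.
Track B: 16, 25, 36, 49, 64, 81, 100, 121, 144, 169, 196, 225 — the squares 4², 5², 6², ….
Position 25 → track A, term 13 = 136.
Position 26 → track A, term 14 = 149.
Term 27 comes from track A (its 15th entry): 162.
Term 28 comes from track B (its 13th entry): 256.
Position 29 → track B, term 14 = 289.
Position 30 → track B, term 15 = 324.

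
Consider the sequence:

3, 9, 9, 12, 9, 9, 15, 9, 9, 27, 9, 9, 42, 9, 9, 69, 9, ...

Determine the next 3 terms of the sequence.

Positions follow the repeating pattern ABB; grouping by letter gives 2 tracks.
Stream A: 3, 12, 15, 27, 42, 69 (each term equals the sum of the previous two).
Stream B: 9, 9, 9, 9, 9, 9, 9, 9, 9, 9, 9 (always 9).
Term 18 comes from stream B (its 12th entry): 9.
Term 19 comes from stream A (its 7th entry): 111.
Position 20 → stream B, term 13 = 9.

9, 111, 9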